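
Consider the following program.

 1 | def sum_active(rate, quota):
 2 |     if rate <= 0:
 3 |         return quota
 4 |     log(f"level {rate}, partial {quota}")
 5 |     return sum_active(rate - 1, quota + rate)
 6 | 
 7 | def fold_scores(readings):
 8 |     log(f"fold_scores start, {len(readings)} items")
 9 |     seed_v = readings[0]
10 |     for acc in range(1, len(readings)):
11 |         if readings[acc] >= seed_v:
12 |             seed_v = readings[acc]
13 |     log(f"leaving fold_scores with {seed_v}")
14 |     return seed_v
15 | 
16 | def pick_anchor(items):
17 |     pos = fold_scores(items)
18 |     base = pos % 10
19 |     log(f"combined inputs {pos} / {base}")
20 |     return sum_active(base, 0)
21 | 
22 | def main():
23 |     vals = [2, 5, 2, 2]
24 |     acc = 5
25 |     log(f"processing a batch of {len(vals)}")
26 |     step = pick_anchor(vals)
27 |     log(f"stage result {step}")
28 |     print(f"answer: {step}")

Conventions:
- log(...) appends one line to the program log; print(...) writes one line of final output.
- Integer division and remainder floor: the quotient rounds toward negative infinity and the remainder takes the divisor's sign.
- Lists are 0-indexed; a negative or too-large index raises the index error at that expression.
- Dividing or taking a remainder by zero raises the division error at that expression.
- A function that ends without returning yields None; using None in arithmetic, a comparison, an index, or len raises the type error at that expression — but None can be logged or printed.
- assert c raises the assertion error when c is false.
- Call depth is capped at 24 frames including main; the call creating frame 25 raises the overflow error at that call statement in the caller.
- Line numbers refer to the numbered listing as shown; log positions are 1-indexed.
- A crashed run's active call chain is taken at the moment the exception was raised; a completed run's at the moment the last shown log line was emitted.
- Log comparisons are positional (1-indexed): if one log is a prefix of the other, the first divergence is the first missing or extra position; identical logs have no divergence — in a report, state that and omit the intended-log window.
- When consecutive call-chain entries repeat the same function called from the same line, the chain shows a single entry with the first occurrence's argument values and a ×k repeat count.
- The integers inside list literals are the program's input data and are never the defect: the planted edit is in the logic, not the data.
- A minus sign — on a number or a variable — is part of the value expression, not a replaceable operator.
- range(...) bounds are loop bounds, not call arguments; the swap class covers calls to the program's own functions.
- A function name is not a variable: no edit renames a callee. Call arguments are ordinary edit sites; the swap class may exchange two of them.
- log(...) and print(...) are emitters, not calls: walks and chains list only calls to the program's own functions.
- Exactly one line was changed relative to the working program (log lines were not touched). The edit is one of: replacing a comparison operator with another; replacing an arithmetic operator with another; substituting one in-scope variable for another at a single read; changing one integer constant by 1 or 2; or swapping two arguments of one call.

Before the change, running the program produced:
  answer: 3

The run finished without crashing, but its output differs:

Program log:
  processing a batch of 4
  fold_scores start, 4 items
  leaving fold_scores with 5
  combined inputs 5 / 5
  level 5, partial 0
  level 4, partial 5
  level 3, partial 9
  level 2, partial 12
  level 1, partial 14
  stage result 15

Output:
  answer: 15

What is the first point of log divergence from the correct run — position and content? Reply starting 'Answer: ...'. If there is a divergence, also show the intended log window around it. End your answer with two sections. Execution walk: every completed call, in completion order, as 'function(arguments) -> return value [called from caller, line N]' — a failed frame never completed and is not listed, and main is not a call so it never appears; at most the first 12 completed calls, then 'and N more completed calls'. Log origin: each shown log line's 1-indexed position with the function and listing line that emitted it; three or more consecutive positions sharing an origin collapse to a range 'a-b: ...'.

Answer: position 3 — the shown line 'leaving fold_scores with 5' should read 'leaving fold_scores with 2'.
Intended log window:
  1: processing a batch of 4
  2: fold_scores start, 4 items
  3: leaving fold_scores with 2
  4: combined inputs 2 / 2
Execution walk:
  fold_scores([2, 5, 2, 2]) -> 5  [called from pick_anchor, line 17]
  sum_active(0, 15) -> 15  [called from sum_active, line 5]
  sum_active(1, 14) -> 15  [called from sum_active, line 5]
  sum_active(2, 12) -> 15  [called from sum_active, line 5]
  sum_active(3, 9) -> 15  [called from sum_active, line 5]
  sum_active(4, 5) -> 15  [called from sum_active, line 5]
  sum_active(5, 0) -> 15  [called from pick_anchor, line 20]
  pick_anchor([2, 5, 2, 2]) -> 15  [called from main, line 26]
Origin of each log line:
  1: logged in main at line 25
  2: logged in fold_scores at line 8
  3: logged in fold_scores at line 13
  4: logged in pick_anchor at line 19
  5-9: logged in sum_active at line 4
  10: logged in main at line 27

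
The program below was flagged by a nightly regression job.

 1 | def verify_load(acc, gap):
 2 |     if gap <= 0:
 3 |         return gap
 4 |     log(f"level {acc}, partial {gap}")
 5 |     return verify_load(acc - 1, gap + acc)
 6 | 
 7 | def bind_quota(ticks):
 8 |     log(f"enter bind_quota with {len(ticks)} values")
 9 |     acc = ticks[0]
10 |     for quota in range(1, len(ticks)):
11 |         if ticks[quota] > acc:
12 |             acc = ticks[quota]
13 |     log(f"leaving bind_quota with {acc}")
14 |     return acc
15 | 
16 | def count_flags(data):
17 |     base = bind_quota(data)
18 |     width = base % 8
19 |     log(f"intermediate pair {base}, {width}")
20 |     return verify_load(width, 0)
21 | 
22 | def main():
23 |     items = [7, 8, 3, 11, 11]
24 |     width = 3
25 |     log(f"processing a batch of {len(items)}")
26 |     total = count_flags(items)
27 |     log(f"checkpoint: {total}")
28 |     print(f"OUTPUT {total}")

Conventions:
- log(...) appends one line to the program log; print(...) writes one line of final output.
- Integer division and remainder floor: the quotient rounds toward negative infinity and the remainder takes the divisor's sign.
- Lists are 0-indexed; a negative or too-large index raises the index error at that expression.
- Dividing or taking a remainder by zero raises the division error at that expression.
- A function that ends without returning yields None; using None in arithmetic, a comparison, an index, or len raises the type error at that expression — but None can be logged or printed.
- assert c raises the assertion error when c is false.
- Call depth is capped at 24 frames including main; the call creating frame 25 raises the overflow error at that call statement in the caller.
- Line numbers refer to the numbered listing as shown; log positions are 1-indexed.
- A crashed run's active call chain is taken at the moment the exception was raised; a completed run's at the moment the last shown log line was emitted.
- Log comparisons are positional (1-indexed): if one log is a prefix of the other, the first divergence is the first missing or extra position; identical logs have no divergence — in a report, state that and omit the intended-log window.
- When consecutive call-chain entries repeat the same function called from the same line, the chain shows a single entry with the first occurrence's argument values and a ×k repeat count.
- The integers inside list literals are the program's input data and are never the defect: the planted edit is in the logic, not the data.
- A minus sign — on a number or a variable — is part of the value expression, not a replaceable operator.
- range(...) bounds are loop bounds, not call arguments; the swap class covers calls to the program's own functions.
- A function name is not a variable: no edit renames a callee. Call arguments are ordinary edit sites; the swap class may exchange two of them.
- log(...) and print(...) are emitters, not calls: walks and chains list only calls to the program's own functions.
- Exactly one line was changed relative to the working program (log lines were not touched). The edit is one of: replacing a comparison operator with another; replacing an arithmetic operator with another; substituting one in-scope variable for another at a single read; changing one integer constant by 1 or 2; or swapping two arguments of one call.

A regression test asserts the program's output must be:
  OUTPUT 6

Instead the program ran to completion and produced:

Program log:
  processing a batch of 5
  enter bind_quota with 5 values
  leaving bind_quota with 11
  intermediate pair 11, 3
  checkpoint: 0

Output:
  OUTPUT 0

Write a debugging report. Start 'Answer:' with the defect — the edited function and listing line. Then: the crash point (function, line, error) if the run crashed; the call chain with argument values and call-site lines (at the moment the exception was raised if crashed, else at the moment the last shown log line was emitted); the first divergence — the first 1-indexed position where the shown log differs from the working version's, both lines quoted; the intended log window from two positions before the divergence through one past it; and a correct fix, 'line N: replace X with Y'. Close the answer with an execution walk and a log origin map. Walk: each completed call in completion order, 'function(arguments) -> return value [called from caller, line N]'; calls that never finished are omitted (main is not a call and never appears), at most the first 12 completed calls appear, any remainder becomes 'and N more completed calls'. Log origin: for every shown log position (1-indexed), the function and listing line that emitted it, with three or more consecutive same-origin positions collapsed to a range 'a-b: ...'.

Answer: the defect is in verify_load at line 2.
Core observation: The earliest visible damage is log position 5 — 'checkpoint: 0' rather than the intended 'level 3, partial 0'.
Call chain: main.
First divergence: at position 5 the run shows 'checkpoint: 0' where the working version logs 'level 3, partial 0'.
Intended log window:
  3: leaving bind_quota with 11
  4: intermediate pair 11, 3
  5: level 3, partial 0
  6: level 2, partial 3
Execution walk:
  bind_quota([7, 8, 3, 11, 11]) -> 11  [called from count_flags, line 17]
  verify_load(3, 0) -> 0  [called from count_flags, line 20]
  count_flags([7, 8, 3, 11, 11]) -> 0  [called from main, line 26]
Log origins:
  1: emitted by main (line 25)
  2: emitted by bind_quota (line 8)
  3: emitted by bind_quota (line 13)
  4: emitted by count_flags (line 19)
  5: emitted by main (line 27)
A correct fix: line 2: replace `gap` with `acc`.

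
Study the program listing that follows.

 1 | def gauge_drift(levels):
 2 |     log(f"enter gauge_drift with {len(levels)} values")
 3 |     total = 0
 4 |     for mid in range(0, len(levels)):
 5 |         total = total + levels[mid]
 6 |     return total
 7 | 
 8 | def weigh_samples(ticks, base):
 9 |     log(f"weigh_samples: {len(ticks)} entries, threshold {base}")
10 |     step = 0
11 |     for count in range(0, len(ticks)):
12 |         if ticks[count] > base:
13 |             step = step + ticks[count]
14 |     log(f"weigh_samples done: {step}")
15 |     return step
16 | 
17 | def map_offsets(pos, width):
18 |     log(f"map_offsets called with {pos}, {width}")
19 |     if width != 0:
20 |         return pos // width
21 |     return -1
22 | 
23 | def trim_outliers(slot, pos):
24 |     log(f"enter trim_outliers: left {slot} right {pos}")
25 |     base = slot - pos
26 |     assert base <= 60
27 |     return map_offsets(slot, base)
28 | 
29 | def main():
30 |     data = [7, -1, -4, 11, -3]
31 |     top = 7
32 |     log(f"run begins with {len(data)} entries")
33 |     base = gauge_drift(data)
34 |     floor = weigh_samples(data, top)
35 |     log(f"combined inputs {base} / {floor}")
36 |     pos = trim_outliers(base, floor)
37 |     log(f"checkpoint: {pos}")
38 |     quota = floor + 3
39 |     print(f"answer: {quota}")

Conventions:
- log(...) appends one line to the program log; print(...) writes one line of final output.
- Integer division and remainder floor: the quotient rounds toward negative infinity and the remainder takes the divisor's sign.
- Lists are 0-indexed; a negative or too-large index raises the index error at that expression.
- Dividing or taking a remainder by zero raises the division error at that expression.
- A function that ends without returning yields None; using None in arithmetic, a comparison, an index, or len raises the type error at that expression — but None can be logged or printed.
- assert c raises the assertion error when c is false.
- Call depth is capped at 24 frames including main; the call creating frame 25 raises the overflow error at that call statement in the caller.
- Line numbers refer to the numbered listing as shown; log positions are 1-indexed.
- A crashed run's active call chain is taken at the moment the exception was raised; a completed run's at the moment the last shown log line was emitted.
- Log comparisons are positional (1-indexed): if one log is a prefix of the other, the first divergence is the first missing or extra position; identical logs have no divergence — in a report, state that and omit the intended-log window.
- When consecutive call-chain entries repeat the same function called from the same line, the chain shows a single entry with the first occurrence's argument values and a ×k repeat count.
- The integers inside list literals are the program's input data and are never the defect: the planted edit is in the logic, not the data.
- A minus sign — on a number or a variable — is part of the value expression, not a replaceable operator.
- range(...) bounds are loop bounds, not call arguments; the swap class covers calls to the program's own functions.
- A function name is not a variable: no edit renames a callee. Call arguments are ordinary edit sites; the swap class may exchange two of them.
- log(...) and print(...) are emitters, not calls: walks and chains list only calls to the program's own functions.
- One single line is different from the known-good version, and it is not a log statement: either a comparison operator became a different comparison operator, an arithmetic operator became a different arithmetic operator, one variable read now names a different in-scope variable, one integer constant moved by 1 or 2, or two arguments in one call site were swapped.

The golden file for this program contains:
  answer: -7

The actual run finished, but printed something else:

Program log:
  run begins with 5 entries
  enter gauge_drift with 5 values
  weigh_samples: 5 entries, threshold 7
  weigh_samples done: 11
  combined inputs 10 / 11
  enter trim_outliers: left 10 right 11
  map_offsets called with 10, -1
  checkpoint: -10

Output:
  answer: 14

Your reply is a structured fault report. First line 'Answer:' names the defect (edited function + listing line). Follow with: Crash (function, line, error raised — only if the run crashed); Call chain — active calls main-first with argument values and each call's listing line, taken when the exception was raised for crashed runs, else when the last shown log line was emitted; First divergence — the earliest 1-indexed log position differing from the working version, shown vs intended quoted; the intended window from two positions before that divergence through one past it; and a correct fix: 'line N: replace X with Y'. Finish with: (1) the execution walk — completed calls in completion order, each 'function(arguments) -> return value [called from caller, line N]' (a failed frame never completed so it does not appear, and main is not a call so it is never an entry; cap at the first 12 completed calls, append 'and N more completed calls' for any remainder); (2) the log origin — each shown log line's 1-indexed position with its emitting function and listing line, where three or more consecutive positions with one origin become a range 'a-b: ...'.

Answer: the defect is in main at line 38.
Core observation: No log line changed; the fault shows up purely in the output.
Call chain: main.
First divergence: none (the log streams are identical).
Execution walk:
  gauge_drift([7, -1, -4, 11, -3]) -> 10  [called from main, line 33]
  weigh_samples([7, -1, -4, 11, -3], 7) -> 11  [called from main, line 34]
  map_offsets(10, -1) -> -10  [called from trim_outliers, line 27]
  trim_outliers(10, 11) -> -10  [called from main, line 36]
Origin of each log line:
  1: logged in main at line 32
  2: logged in gauge_drift at line 2
  3: logged in weigh_samples at line 9
  4: logged in weigh_samples at line 14
  5: logged in main at line 35
  6: logged in trim_outliers at line 24
  7: logged in map_offsets at line 18
  8: logged in main at line 37
A correct fix: line 38: replace `floor` with `pos`.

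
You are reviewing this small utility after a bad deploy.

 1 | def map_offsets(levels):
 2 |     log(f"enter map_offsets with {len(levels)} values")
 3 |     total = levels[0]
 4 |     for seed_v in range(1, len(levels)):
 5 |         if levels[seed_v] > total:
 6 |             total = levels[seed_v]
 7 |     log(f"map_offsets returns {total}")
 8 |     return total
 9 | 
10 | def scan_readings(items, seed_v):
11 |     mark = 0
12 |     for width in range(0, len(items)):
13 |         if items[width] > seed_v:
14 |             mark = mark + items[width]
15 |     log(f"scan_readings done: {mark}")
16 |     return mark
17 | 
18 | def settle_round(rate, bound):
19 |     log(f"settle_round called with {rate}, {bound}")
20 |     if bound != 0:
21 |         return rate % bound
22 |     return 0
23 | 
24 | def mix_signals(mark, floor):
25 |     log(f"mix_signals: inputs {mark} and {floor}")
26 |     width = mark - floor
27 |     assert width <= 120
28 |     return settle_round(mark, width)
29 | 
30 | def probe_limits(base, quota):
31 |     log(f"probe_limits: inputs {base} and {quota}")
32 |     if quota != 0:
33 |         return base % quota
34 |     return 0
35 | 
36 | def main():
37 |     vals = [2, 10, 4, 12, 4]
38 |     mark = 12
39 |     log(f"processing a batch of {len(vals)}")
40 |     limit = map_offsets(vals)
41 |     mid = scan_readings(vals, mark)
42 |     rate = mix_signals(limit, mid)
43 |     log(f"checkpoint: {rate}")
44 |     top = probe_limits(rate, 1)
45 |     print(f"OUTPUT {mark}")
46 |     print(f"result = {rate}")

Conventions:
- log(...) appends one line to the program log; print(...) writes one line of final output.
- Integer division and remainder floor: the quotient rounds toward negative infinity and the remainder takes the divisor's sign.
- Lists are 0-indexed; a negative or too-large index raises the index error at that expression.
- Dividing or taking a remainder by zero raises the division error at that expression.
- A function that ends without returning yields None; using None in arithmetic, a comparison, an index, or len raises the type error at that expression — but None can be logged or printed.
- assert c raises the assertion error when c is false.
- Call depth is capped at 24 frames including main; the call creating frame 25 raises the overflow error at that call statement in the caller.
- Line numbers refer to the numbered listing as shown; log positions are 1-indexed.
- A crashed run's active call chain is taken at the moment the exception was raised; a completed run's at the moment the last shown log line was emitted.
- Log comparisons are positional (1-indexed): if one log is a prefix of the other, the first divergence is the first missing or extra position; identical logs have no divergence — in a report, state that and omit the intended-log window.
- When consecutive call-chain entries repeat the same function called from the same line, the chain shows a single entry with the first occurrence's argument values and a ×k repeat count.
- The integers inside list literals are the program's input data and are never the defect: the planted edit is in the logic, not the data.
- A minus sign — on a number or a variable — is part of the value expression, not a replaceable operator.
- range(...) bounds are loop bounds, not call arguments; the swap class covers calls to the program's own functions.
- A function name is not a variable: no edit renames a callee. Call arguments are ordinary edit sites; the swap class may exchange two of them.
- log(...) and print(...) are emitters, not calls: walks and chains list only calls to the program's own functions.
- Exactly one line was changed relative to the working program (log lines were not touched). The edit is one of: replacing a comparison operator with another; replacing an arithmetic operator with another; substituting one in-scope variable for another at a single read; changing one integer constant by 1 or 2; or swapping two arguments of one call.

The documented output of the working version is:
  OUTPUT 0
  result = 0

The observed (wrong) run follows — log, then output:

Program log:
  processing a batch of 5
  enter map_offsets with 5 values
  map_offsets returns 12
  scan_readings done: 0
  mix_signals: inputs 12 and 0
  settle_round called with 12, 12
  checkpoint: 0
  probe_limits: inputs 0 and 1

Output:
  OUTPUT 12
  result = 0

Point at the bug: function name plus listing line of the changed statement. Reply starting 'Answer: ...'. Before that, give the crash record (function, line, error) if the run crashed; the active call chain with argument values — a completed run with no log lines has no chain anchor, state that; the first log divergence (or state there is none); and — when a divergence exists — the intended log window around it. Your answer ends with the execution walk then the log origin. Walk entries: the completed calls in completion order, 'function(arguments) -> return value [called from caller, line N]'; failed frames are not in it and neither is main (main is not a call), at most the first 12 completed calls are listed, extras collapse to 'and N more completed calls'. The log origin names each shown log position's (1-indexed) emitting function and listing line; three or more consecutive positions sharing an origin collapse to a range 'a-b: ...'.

Answer: the defect is in main at line 45.
Key observation: No log line changed; the fault shows up purely in the output.
Call chain: main -> probe_limits(0, 1) (called at line 44).
First divergence: none (the log streams are identical).
Execution walk:
  map_offsets([2, 10, 4, 12, 4]) -> 12  [called from main, line 40]
  scan_readings([2, 10, 4, 12, 4], 12) -> 0  [called from main, line 41]
  settle_round(12, 12) -> 0  [called from mix_signals, line 28]
  mix_signals(12, 0) -> 0  [called from main, line 42]
  probe_limits(0, 1) -> 0  [called from main, line 44]
Log line origins:
  1: from main, line 39
  2: from map_offsets, line 2
  3: from map_offsets, line 7
  4: from scan_readings, line 15
  5: from mix_signals, line 25
  6: from settle_round, line 19
  7: from main, line 43
  8: from probe_limits, line 31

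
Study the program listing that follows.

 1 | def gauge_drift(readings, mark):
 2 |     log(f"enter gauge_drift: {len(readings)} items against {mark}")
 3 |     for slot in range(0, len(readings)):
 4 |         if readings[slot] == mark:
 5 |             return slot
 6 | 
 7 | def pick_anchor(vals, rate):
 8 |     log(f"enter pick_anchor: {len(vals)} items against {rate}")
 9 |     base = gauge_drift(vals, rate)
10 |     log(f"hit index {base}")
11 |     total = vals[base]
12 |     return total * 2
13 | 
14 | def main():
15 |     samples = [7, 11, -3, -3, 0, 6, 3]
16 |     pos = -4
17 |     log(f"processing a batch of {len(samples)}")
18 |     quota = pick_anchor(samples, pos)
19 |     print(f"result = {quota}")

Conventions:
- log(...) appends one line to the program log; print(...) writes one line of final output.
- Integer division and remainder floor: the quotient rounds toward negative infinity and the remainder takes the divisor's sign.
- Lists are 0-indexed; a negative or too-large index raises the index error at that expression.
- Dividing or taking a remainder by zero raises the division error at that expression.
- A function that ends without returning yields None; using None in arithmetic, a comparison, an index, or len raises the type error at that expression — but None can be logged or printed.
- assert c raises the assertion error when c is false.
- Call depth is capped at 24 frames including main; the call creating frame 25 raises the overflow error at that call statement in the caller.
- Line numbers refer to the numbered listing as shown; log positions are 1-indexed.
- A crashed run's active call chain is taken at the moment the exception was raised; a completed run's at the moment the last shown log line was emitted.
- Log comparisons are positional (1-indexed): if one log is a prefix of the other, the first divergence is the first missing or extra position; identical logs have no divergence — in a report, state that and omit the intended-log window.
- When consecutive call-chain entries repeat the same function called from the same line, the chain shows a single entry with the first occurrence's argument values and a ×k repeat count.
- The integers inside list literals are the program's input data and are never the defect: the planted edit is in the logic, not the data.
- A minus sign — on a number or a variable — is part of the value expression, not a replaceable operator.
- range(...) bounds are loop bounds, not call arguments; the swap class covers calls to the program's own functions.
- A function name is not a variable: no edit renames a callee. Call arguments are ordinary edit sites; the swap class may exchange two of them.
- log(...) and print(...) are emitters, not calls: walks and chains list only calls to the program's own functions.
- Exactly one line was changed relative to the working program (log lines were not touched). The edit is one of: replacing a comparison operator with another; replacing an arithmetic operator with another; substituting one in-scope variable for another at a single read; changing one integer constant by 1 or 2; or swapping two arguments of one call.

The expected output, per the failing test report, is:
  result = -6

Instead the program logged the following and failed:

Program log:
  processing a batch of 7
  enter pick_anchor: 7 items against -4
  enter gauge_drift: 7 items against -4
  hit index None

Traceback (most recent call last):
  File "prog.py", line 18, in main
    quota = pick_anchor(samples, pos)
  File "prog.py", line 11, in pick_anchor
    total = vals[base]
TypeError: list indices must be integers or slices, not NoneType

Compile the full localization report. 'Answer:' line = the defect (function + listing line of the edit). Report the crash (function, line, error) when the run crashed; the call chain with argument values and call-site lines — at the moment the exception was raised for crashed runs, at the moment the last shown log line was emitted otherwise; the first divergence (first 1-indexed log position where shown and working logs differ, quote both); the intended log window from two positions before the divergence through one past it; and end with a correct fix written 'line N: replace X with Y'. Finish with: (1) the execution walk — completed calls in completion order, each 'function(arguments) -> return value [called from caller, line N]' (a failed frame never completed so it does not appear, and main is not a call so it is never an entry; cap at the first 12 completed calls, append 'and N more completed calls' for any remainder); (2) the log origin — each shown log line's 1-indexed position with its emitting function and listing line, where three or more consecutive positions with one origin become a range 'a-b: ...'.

Answer: the defect is in main at line 16.
The tell: The earliest visible damage is log position 2 — 'enter pick_anchor: 7 items against -4' rather than the intended 'enter pick_anchor: 7 items against -3'.
Crash: pick_anchor, line 11, TypeError.
Call chain: main -> pick_anchor([7, 11, -3, -3, 0, 6, 3], -4) (called at line 18).
First divergence: position 2 — shown 'enter pick_anchor: 7 items against -4', intended 'enter pick_anchor: 7 items against -3'.
Intended log window:
  1: processing a batch of 7
  2: enter pick_anchor: 7 items against -3
  3: enter gauge_drift: 7 items against -3
Execution walk:
  gauge_drift([7, 11, -3, -3, 0, 6, 3], -4) -> None  [called from pick_anchor, line 9]
Log origin:
  1 — main, line 17
  2 — pick_anchor, line 8
  3 — gauge_drift, line 2
  4 — pick_anchor, line 10
A correct fix: line 16: replace `-4` with `-3`.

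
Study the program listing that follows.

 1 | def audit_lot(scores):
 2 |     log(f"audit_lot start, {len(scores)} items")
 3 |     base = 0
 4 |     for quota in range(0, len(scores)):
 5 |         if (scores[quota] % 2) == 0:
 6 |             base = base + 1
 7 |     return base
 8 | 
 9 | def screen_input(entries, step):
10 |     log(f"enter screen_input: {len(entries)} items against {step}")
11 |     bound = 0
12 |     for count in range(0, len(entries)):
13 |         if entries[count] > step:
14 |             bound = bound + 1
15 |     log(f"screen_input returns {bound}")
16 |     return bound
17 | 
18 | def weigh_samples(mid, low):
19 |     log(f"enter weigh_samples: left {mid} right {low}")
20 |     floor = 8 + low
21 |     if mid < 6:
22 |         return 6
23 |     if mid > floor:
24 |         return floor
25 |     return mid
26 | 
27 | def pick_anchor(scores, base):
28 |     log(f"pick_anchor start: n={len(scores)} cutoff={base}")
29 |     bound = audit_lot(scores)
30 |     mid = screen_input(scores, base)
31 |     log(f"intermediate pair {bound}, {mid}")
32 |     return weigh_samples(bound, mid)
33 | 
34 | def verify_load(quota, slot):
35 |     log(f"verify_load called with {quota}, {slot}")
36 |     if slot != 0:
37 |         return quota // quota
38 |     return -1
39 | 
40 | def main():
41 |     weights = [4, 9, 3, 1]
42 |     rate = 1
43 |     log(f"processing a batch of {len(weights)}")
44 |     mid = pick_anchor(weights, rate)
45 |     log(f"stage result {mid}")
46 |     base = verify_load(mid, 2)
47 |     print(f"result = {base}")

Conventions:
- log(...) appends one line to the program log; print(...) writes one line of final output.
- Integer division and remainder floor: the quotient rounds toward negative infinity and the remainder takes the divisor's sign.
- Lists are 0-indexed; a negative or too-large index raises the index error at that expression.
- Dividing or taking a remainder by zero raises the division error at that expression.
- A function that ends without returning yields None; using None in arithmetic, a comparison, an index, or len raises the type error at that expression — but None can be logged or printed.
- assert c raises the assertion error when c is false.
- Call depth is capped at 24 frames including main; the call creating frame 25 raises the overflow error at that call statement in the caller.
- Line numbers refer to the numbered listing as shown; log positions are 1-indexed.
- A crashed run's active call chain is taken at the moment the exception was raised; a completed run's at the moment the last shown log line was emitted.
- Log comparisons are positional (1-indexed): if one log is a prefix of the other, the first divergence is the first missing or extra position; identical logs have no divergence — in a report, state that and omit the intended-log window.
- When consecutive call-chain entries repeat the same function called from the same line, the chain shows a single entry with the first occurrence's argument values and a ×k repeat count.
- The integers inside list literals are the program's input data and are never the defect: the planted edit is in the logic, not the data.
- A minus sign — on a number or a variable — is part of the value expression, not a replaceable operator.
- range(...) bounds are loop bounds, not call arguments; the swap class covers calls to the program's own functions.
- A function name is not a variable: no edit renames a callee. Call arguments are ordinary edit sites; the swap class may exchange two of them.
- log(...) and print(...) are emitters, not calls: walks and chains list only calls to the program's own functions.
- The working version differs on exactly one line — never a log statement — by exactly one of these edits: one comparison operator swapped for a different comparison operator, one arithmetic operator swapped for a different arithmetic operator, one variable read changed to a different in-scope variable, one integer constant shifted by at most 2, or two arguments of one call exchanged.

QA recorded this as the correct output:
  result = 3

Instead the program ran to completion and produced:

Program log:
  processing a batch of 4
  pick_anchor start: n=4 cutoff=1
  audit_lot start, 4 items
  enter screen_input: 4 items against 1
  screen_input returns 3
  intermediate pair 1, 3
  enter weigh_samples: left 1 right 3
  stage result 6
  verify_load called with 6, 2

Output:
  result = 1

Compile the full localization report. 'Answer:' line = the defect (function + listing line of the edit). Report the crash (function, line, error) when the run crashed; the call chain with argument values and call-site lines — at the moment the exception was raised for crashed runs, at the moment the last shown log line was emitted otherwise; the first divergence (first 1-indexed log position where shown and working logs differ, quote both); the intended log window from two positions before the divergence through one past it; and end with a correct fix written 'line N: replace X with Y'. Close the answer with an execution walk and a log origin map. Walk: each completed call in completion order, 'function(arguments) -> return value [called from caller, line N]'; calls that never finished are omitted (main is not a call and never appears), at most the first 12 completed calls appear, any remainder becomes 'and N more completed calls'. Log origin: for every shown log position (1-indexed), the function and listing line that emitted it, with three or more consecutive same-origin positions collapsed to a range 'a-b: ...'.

Answer: the defect is in verify_load at line 37.
Key fact: Every logged value matches the working version; the printed result is what differs.
Call chain: main -> verify_load(6, 2) (called at line 46).
First divergence: none — the logs agree in full.
Execution walk:
  audit_lot([4, 9, 3, 1]) -> 1  [called from pick_anchor, line 29]
  screen_input([4, 9, 3, 1], 1) -> 3  [called from pick_anchor, line 30]
  weigh_samples(1, 3) -> 6  [called from pick_anchor, line 32]
  pick_anchor([4, 9, 3, 1], 1) -> 6  [called from main, line 44]
  verify_load(6, 2) -> 1  [called from main, line 46]
Log line origins:
  1 — main, line 43
  2 — pick_anchor, line 28
  3 — audit_lot, line 2
  4 — screen_input, line 10
  5 — screen_input, line 15
  6 — pick_anchor, line 31
  7 — weigh_samples, line 19
  8 — main, line 45
  9 — verify_load, line 35
A correct fix: line 37: replace `quota // quota` with `quota // slot`.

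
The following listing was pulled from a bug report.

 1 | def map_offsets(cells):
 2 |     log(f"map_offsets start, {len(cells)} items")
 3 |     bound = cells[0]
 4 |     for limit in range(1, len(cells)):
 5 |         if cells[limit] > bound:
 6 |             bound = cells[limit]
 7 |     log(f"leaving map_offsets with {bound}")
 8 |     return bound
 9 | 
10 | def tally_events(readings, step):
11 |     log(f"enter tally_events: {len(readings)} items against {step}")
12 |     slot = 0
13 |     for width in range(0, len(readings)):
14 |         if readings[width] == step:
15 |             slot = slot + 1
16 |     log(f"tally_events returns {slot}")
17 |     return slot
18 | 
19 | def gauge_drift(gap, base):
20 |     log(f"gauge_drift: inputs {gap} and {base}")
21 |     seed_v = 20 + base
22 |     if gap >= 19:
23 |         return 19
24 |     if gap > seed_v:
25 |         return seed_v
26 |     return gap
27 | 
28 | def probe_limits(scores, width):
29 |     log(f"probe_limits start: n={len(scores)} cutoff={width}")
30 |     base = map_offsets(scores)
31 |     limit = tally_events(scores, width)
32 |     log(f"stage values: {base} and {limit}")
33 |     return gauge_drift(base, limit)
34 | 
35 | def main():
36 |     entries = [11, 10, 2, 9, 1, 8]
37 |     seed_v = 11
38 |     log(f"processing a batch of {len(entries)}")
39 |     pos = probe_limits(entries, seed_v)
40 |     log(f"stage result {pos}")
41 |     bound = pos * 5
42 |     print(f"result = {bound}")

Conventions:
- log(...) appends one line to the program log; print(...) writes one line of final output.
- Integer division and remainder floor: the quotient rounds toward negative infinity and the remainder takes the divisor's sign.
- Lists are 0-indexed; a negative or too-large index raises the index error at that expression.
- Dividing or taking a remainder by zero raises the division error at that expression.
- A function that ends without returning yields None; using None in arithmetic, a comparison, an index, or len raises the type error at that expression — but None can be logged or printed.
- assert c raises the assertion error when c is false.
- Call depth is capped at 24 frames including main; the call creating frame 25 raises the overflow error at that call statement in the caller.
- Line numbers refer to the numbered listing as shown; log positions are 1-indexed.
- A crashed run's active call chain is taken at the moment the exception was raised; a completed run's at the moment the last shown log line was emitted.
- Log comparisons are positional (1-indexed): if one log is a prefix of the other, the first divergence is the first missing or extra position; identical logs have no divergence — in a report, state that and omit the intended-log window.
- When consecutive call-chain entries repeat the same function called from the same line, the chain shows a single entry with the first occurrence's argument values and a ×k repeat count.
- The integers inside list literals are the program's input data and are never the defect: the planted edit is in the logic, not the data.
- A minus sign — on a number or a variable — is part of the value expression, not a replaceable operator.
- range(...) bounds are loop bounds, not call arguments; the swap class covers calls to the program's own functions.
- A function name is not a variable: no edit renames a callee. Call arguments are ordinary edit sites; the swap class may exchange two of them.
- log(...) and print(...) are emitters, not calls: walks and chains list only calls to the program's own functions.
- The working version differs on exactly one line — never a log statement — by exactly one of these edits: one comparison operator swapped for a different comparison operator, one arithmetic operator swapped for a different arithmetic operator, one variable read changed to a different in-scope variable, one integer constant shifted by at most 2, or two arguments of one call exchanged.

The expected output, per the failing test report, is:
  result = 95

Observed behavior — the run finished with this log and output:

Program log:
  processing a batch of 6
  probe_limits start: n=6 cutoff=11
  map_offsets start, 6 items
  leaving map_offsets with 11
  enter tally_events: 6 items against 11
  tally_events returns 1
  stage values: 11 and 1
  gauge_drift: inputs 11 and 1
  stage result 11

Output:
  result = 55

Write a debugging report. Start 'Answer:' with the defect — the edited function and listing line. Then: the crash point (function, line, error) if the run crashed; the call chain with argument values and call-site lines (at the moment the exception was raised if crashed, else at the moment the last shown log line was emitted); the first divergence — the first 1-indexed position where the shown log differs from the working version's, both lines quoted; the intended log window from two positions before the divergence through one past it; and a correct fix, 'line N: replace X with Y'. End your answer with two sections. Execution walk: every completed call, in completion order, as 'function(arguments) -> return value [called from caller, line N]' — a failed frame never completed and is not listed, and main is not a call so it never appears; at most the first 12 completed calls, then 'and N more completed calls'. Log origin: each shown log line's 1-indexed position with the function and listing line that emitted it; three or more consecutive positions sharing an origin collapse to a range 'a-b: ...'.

Answer: the defect is in gauge_drift at line 22.
Key observation: The log first diverges at position 9: the faulty run prints 'stage result 11' where the working version prints 'stage result 19'.
Call chain: main.
First divergence: at position 9 the run shows 'stage result 11' where the working version logs 'stage result 19'.
Intended log window:
  7: stage values: 11 and 1
  8: gauge_drift: inputs 11 and 1
  9: stage result 19
Execution walk:
  map_offsets([11, 10, 2, 9, 1, 8]) -> 11  [called from probe_limits, line 30]
  tally_events([11, 10, 2, 9, 1, 8], 11) -> 1  [called from probe_limits, line 31]
  gauge_drift(11, 1) -> 11  [called from probe_limits, line 33]
  probe_limits([11, 10, 2, 9, 1, 8], 11) -> 11  [called from main, line 39]
Log origins:
  1: logged in main at line 38
  2: logged in probe_limits at line 29
  3: logged in map_offsets at line 2
  4: logged in map_offsets at line 7
  5: logged in tally_events at line 11
  6: logged in tally_events at line 16
  7: logged in probe_limits at line 32
  8: logged in gauge_drift at line 20
  9: logged in main at line 40
A correct fix: line 22: replace `>=` with `<`.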